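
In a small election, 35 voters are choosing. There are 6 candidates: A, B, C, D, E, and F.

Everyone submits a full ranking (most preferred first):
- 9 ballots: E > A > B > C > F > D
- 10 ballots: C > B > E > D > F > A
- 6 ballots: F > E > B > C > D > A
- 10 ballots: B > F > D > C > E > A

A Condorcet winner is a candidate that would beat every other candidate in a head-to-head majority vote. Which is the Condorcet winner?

B vs A: 26–9
B vs C: 25–10
B vs D: 35–0
B vs E: 20–15
B vs F: 29–6
B beats every other candidate.

B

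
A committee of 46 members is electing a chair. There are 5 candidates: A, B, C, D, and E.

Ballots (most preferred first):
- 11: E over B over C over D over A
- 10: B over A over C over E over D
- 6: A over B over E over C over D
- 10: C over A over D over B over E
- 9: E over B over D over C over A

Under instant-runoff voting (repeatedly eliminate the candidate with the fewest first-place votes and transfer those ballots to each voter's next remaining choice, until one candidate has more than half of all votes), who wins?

Round 1: A 6, B 10, C 10, D 0, E 20. D eliminated.
Round 2: A 6, B 10, C 10, E 20. A eliminated.
Round 3: B 16, C 10, E 20. C eliminated.
Round 4: B 26, E 20. B has a majority (≥24).

B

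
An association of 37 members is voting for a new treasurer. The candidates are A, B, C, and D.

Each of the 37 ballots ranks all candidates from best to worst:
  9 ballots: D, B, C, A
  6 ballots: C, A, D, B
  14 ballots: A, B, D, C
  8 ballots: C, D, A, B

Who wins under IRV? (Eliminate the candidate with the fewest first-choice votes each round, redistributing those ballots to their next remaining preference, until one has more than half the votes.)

Round 1: A 14, B 0, C 14, D 9. B eliminated.
Round 2: A 14, C 14, D 9. D eliminated.
Round 3: A 14, C 23. C has a majority (≥19).

C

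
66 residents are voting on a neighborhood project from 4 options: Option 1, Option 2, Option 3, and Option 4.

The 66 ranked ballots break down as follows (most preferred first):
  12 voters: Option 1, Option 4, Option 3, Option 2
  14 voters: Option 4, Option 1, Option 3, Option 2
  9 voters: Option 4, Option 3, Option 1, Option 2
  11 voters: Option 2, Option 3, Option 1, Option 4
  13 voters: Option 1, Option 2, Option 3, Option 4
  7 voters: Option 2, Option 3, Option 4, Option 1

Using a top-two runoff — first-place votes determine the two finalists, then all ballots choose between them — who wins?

Option 1

Round 1 first-place votes: Option 1 25, Option 2 18, Option 3 0, Option 4 23. Option 1 and Option 4 advance.
Runoff: Option 1 is ranked above Option 4 on 36 ballots, Option 4 above Option 1 on 30.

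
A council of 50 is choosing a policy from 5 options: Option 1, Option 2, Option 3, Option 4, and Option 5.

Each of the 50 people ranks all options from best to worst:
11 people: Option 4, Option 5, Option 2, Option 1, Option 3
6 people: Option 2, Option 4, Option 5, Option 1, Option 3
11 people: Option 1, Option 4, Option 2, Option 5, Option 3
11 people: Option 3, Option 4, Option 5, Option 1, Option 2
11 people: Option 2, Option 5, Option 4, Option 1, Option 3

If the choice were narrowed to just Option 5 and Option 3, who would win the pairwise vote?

Option 5

Option 5 is ranked above Option 3 on 39 ballots; Option 3 above Option 5 on 11.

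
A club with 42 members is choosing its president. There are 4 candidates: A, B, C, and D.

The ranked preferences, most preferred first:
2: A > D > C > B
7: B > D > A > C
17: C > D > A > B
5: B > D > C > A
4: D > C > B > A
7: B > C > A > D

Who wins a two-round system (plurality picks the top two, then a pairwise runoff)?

C

Round 1 first-place votes: A 2, B 19, C 17, D 4. B and C advance.
Runoff: B is ranked above C on 19 ballots, C above B on 23.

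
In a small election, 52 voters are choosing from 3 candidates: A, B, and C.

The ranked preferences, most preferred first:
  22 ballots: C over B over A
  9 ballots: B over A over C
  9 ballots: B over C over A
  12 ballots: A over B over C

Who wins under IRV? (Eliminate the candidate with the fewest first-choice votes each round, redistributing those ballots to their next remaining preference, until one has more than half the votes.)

Round 1: A 12, B 18, C 22. A eliminated.
Round 2: B 30, C 22. B has a majority (≥27).

B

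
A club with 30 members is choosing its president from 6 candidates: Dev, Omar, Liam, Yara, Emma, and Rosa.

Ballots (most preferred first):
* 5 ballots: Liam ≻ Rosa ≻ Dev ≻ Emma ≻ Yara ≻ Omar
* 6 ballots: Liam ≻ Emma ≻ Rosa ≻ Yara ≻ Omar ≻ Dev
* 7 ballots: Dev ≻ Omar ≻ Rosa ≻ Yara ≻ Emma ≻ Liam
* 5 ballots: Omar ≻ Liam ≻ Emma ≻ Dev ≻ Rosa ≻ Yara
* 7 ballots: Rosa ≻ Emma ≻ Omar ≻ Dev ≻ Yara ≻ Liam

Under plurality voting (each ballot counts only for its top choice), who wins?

Liam

First-place votes: Dev 7, Omar 5, Liam 11, Yara 0, Emma 0, Rosa 7.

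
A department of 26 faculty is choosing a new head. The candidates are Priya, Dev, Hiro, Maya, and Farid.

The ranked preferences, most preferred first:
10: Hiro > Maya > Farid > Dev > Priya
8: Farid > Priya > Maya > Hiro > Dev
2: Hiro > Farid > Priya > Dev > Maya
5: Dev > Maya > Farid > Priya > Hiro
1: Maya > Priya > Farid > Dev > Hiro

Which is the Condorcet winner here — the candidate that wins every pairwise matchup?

Maya vs Priya: 16–10
Maya vs Dev: 19–7
Maya vs Hiro: 14–12
Maya vs Farid: 16–10
Maya beats every other candidate.

Maya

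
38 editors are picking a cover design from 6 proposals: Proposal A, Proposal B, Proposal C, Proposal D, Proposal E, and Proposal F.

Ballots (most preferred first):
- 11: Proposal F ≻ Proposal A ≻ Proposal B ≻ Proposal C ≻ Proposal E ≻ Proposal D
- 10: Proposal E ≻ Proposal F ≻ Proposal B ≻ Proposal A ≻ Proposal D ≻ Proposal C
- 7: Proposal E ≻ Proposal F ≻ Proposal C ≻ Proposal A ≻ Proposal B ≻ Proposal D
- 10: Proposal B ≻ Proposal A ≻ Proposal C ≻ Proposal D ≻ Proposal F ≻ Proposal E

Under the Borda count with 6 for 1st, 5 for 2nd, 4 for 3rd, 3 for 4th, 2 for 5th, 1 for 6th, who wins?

Proposal A: 11×5 + 10×3 + 7×3 + 10×5 = 156
Proposal B: 11×4 + 10×4 + 7×2 + 10×6 = 158
Proposal C: 11×3 + 10×1 + 7×4 + 10×4 = 111
Proposal D: 11×1 + 10×2 + 7×1 + 10×3 = 68
Proposal E: 11×2 + 10×6 + 7×6 + 10×1 = 134
Proposal F: 11×6 + 10×5 + 7×5 + 10×2 = 171

Proposal F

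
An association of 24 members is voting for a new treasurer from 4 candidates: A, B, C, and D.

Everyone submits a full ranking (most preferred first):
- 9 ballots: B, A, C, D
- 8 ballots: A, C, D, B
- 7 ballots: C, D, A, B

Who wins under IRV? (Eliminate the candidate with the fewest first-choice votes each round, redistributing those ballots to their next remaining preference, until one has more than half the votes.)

Round 1: A 8, B 9, C 7, D 0. D eliminated.
Round 2: A 8, B 9, C 7. C eliminated.
Round 3: A 15, B 9. A has a majority (≥13).

A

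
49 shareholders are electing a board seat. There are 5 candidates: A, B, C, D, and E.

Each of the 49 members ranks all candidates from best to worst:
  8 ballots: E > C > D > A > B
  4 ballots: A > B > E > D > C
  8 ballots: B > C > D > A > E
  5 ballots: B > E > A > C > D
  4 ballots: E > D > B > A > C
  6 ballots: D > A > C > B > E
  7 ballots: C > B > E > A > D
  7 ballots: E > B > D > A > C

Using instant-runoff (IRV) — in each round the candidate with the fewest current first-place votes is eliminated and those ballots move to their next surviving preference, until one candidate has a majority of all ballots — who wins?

Round 1: A 4, B 13, C 7, D 6, E 19. A eliminated.
Round 2: B 17, C 7, D 6, E 19. D eliminated.
Round 3: B 17, C 13, E 19. C eliminated.
Round 4: B 30, E 19. B has a majority (≥25).

B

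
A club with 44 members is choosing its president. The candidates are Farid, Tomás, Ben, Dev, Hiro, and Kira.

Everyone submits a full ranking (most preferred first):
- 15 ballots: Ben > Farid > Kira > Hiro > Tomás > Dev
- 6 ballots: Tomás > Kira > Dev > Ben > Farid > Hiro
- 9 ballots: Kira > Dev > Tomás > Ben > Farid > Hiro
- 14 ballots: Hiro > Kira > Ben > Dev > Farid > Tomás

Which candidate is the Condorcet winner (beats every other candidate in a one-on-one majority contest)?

Kira

Kira vs Farid: 29–15
Kira vs Tomás: 38–6
Kira vs Ben: 29–15
Kira vs Dev: 44–0
Kira vs Hiro: 30–14
Kira beats every other candidate.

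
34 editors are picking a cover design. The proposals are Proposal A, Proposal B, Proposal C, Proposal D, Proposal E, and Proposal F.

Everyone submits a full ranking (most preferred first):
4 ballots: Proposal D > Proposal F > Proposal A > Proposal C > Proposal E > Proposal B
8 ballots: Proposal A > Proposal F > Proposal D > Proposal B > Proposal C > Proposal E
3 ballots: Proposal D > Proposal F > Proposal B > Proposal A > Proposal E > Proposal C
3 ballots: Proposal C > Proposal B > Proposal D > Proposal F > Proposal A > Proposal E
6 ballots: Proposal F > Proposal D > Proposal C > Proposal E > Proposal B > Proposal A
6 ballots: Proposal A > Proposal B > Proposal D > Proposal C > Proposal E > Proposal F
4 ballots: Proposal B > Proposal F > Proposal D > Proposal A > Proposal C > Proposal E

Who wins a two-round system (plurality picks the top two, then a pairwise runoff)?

Proposal D

Round 1 first-place votes: Proposal A 14, Proposal B 4, Proposal C 3, Proposal D 7, Proposal E 0, Proposal F 6. Proposal A and Proposal D advance.
Runoff: Proposal A is ranked above Proposal D on 14 ballots, Proposal D above Proposal A on 20.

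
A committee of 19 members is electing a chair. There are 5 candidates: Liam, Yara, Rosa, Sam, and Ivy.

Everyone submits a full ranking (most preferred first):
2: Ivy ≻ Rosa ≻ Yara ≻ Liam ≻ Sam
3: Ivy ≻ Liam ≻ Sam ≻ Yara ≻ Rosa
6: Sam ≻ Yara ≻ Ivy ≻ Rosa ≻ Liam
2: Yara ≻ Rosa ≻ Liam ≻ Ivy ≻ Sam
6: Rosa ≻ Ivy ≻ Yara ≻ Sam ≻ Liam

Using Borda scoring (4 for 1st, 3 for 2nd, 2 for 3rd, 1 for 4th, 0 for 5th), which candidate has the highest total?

Liam: 2×1 + 3×3 + 6×0 + 2×2 + 6×0 = 15
Yara: 2×2 + 3×1 + 6×3 + 2×4 + 6×2 = 45
Rosa: 2×3 + 3×0 + 6×1 + 2×3 + 6×4 = 42
Sam: 2×0 + 3×2 + 6×4 + 2×0 + 6×1 = 36
Ivy: 2×4 + 3×4 + 6×2 + 2×1 + 6×3 = 52

Ivy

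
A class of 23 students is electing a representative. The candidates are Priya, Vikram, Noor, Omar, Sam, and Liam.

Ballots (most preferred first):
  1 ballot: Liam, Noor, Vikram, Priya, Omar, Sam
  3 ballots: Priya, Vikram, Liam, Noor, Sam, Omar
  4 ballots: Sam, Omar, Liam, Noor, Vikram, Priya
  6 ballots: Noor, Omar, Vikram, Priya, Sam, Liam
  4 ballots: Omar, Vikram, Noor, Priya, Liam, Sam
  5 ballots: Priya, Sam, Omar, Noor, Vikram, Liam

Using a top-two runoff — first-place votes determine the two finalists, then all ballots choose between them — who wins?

Round 1 first-place votes: Priya 8, Vikram 0, Noor 6, Omar 4, Sam 4, Liam 1. Priya and Noor advance.
Runoff: Priya is ranked above Noor on 8 ballots, Noor above Priya on 15.

Noor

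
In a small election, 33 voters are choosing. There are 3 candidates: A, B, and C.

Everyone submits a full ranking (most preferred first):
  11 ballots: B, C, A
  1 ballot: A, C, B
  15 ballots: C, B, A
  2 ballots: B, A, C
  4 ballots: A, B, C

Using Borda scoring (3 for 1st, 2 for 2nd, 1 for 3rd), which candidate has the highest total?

B

A: 11×1 + 1×3 + 15×1 + 2×2 + 4×3 = 45
B: 11×3 + 1×1 + 15×2 + 2×3 + 4×2 = 78
C: 11×2 + 1×2 + 15×3 + 2×1 + 4×1 = 75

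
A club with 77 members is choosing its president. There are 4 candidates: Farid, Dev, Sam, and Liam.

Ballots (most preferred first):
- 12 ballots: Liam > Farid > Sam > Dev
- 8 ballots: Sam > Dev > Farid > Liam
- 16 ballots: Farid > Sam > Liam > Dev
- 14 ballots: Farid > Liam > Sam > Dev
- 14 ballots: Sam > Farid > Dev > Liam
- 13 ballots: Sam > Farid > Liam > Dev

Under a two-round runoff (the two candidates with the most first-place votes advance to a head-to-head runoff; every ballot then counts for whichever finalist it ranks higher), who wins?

Round 1 first-place votes: Farid 30, Dev 0, Sam 35, Liam 12. Sam and Farid advance.
Runoff: Sam is ranked above Farid on 35 ballots, Farid above Sam on 42.

Farid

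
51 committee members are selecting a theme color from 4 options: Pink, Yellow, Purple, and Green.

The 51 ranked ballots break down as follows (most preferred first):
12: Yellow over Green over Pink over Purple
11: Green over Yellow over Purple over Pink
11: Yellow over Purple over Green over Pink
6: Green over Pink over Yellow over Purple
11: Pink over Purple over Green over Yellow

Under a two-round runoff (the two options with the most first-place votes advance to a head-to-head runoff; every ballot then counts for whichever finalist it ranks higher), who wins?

Round 1 first-place votes: Pink 11, Yellow 23, Purple 0, Green 17. Yellow and Green advance.
Runoff: Yellow is ranked above Green on 23 ballots, Green above Yellow on 28.

Green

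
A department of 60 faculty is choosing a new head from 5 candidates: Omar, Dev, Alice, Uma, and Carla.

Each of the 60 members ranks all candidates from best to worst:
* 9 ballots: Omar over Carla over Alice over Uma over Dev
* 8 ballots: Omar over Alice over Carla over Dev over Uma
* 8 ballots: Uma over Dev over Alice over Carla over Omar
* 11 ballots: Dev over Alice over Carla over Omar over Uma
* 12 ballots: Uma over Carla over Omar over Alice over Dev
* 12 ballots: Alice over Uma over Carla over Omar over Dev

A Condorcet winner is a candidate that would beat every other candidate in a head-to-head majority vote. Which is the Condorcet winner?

Alice vs Omar: 31–29
Alice vs Dev: 41–19
Alice vs Uma: 40–20
Alice vs Carla: 39–21
Alice beats every other candidate.

Alice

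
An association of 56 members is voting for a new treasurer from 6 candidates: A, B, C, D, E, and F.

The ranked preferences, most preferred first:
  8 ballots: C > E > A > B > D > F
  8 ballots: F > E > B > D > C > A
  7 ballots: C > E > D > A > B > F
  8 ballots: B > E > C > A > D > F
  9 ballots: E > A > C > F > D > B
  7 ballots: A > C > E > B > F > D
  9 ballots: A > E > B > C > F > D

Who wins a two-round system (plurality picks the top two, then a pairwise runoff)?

C

Round 1 first-place votes: A 16, B 8, C 15, D 0, E 9, F 8. A and C advance.
Runoff: A is ranked above C on 25 ballots, C above A on 31.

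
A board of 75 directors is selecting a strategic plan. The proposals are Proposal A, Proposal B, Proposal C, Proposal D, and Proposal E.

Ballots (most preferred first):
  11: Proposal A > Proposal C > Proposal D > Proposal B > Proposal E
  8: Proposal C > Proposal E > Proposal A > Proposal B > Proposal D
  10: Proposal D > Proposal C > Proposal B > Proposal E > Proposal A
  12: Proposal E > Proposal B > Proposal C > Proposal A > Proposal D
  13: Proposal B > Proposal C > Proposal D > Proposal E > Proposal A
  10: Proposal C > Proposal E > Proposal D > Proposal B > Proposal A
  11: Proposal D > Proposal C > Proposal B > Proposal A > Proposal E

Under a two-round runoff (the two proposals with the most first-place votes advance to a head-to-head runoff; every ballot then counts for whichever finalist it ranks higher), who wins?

Proposal C

Round 1 first-place votes: Proposal A 11, Proposal B 13, Proposal C 18, Proposal D 21, Proposal E 12. Proposal D and Proposal C advance.
Runoff: Proposal D is ranked above Proposal C on 21 ballots, Proposal C above Proposal D on 54.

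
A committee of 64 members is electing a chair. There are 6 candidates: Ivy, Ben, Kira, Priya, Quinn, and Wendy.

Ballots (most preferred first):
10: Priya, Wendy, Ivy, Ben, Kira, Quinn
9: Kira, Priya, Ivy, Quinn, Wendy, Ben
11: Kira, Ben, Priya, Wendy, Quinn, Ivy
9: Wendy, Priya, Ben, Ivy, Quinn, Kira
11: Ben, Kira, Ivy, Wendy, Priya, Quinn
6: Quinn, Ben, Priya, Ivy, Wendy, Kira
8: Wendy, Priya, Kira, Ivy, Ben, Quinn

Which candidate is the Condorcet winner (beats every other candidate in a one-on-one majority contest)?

Priya vs Ivy: 53–11
Priya vs Ben: 36–28
Priya vs Kira: 33–31
Priya vs Quinn: 58–6
Priya vs Wendy: 36–28
Priya beats every other candidate.

Priya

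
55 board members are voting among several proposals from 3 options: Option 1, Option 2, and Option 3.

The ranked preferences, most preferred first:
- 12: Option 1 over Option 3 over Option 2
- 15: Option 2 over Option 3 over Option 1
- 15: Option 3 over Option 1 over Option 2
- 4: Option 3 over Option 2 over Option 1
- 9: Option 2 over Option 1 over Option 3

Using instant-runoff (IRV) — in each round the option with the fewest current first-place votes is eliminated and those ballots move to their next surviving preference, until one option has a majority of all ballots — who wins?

Option 3

Round 1: Option 1 12, Option 2 24, Option 3 19. Option 1 eliminated.
Round 2: Option 2 24, Option 3 31. Option 3 has a majority (≥28).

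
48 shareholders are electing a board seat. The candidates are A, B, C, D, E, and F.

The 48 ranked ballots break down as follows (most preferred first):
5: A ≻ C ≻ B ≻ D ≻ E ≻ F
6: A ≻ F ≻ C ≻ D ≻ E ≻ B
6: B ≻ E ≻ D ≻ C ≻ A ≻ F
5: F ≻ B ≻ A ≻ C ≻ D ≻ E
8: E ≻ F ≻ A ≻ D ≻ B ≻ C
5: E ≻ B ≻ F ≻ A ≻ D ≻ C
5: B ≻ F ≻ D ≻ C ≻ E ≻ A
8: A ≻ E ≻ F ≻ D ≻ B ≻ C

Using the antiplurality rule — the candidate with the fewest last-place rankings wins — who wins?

Last-place votes: A 5, B 6, C 21, D 0, E 5, F 11.

D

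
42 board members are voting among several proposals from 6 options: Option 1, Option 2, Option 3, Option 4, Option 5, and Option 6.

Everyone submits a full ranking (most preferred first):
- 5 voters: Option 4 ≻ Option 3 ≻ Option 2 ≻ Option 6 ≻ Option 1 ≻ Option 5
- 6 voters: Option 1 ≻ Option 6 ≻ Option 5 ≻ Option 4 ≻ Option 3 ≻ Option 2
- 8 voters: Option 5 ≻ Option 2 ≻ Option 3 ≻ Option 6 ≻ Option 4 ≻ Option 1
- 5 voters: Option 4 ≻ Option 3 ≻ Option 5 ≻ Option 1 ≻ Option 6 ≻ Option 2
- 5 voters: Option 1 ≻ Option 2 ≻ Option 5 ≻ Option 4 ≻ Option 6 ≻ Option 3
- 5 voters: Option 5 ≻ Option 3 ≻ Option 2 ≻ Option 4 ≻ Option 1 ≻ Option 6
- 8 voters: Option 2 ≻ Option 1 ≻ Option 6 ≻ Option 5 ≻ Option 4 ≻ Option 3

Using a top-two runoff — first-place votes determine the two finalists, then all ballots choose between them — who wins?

Round 1 first-place votes: Option 1 11, Option 2 8, Option 3 0, Option 4 10, Option 5 13, Option 6 0. Option 5 and Option 1 advance.
Runoff: Option 5 is ranked above Option 1 on 18 ballots, Option 1 above Option 5 on 24.

Option 1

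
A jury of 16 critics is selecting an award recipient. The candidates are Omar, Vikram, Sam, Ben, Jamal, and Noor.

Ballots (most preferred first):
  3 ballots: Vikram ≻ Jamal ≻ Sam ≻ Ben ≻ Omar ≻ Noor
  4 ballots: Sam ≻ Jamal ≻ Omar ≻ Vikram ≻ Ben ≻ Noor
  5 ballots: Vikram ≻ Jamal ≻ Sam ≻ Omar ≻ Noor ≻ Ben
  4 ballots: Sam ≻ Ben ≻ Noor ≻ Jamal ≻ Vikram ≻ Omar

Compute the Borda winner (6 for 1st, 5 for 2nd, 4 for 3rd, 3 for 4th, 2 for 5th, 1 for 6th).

Sam

Omar: 3×2 + 4×4 + 5×3 + 4×1 = 41
Vikram: 3×6 + 4×3 + 5×6 + 4×2 = 68
Sam: 3×4 + 4×6 + 5×4 + 4×6 = 80
Ben: 3×3 + 4×2 + 5×1 + 4×5 = 42
Jamal: 3×5 + 4×5 + 5×5 + 4×3 = 72
Noor: 3×1 + 4×1 + 5×2 + 4×4 = 33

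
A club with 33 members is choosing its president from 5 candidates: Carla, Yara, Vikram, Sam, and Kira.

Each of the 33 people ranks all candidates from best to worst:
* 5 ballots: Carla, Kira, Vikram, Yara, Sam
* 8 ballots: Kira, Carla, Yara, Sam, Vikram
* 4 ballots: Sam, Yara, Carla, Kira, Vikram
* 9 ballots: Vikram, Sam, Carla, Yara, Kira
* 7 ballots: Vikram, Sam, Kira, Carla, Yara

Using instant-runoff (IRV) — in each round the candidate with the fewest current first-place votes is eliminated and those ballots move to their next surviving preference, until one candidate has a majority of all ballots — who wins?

Carla

Round 1: Carla 5, Yara 0, Vikram 16, Sam 4, Kira 8. Yara eliminated.
Round 2: Carla 5, Vikram 16, Sam 4, Kira 8. Sam eliminated.
Round 3: Carla 9, Vikram 16, Kira 8. Kira eliminated.
Round 4: Carla 17, Vikram 16. Carla has a majority (≥17).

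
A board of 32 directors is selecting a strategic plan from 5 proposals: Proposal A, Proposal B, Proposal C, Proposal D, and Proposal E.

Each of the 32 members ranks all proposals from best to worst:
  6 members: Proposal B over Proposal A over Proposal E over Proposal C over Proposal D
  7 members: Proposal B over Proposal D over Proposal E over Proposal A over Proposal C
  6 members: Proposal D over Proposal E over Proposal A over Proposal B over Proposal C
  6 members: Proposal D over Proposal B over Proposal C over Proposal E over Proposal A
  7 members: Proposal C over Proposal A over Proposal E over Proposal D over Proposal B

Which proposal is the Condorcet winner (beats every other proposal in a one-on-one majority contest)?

Proposal D vs Proposal A: 19–13
Proposal D vs Proposal B: 19–13
Proposal D vs Proposal C: 19–13
Proposal D vs Proposal E: 19–13
Proposal D beats every other proposal.

Proposal D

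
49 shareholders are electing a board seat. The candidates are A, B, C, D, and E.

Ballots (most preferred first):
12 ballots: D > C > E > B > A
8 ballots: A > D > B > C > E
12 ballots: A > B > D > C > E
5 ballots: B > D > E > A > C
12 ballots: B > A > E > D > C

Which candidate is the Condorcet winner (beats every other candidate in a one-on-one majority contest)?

B vs A: 29–20
B vs C: 37–12
B vs D: 29–20
B vs E: 37–12
B beats every other candidate.

B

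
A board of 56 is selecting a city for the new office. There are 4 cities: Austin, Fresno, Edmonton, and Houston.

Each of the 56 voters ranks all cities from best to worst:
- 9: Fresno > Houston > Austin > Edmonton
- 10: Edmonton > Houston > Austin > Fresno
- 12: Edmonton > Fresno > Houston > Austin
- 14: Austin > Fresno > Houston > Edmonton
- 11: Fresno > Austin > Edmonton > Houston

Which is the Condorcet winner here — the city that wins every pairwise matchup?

Fresno vs Austin: 32–24
Fresno vs Edmonton: 34–22
Fresno vs Houston: 46–10
Fresno beats every other city.

Fresno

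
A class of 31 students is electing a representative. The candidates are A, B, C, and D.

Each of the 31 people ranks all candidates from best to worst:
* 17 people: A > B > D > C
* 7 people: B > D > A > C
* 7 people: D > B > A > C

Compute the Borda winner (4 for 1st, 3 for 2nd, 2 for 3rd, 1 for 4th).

A: 17×4 + 7×2 + 7×2 = 96
B: 17×3 + 7×4 + 7×3 = 100
C: 17×1 + 7×1 + 7×1 = 31
D: 17×2 + 7×3 + 7×4 = 83

B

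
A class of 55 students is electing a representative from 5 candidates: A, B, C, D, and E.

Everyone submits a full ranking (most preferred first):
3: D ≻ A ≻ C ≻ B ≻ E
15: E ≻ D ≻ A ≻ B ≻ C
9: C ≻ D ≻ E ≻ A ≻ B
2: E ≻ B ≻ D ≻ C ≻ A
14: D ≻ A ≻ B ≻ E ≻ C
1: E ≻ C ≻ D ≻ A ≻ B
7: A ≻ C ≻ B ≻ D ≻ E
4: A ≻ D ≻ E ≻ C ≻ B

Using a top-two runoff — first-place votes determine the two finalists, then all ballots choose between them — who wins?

Round 1 first-place votes: A 11, B 0, C 9, D 17, E 18. E and D advance.
Runoff: E is ranked above D on 18 ballots, D above E on 37.

D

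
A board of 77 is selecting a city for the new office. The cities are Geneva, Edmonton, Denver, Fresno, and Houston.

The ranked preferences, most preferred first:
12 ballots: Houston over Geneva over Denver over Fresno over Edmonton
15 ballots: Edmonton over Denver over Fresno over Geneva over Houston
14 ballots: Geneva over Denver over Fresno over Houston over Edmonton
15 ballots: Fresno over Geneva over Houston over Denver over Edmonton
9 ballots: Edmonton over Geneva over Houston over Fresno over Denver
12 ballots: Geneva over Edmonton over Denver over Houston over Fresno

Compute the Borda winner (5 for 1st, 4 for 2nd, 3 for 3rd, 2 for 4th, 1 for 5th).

Geneva: 12×4 + 15×2 + 14×5 + 15×4 + 9×4 + 12×5 = 304
Edmonton: 12×1 + 15×5 + 14×1 + 15×1 + 9×5 + 12×4 = 209
Denver: 12×3 + 15×4 + 14×4 + 15×2 + 9×1 + 12×3 = 227
Fresno: 12×2 + 15×3 + 14×3 + 15×5 + 9×2 + 12×1 = 216
Houston: 12×5 + 15×1 + 14×2 + 15×3 + 9×3 + 12×2 = 199

Geneva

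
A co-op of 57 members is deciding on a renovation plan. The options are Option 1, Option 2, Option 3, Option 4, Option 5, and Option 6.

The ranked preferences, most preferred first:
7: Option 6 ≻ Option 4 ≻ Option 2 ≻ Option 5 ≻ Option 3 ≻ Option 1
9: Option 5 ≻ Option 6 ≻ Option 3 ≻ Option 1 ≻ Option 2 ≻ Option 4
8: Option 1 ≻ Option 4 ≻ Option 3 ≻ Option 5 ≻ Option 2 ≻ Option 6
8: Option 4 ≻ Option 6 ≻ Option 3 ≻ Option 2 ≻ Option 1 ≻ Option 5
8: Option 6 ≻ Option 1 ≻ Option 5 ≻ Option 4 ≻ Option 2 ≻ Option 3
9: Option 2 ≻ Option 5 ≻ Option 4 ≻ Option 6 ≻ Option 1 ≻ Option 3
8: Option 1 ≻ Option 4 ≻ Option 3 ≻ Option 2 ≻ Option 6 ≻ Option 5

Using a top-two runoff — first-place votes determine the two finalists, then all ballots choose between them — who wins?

Round 1 first-place votes: Option 1 16, Option 2 9, Option 3 0, Option 4 8, Option 5 9, Option 6 15. Option 1 and Option 6 advance.
Runoff: Option 1 is ranked above Option 6 on 16 ballots, Option 6 above Option 1 on 41.

Option 6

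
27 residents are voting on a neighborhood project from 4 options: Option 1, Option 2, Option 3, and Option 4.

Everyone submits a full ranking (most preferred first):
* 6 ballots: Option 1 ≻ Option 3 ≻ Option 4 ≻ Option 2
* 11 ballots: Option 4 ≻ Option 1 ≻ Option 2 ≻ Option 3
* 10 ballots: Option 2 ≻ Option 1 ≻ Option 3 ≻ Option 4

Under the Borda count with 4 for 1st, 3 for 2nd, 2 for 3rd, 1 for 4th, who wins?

Option 1: 6×4 + 11×3 + 10×3 = 87
Option 2: 6×1 + 11×2 + 10×4 = 68
Option 3: 6×3 + 11×1 + 10×2 = 49
Option 4: 6×2 + 11×4 + 10×1 = 66

Option 1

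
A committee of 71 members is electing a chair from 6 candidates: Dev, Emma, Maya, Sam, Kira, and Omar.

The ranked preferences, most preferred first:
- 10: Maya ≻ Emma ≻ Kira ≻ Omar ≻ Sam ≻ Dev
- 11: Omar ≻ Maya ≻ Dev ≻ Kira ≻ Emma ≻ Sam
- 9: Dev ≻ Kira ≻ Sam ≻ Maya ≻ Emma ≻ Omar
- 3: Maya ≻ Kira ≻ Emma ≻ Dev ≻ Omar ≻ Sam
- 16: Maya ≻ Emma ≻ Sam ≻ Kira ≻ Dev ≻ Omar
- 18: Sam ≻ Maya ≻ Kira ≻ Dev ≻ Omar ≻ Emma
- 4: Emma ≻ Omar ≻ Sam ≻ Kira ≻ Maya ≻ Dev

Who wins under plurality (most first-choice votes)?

First-place votes: Dev 9, Emma 4, Maya 29, Sam 18, Kira 0, Omar 11.

Maya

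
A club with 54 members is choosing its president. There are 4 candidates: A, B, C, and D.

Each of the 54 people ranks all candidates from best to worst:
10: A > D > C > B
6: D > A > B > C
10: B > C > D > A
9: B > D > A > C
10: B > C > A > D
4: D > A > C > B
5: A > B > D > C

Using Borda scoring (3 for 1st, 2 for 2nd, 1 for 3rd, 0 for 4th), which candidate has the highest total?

B

A: 10×3 + 6×2 + 10×0 + 9×1 + 10×1 + 4×2 + 5×3 = 84
B: 10×0 + 6×1 + 10×3 + 9×3 + 10×3 + 4×0 + 5×2 = 103
C: 10×1 + 6×0 + 10×2 + 9×0 + 10×2 + 4×1 + 5×0 = 54
D: 10×2 + 6×3 + 10×1 + 9×2 + 10×0 + 4×3 + 5×1 = 83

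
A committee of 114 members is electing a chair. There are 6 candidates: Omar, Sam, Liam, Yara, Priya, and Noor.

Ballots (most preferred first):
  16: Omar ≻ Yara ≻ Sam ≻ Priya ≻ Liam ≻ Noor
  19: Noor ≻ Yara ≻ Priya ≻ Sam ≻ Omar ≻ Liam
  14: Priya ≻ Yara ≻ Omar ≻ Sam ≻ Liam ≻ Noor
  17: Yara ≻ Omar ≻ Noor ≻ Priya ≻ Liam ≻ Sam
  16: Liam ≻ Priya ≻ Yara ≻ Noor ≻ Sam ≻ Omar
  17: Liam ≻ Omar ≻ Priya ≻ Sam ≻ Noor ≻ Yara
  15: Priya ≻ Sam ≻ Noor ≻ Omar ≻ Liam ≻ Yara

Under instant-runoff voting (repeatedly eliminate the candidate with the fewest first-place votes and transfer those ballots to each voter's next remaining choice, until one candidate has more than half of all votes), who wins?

Yara

Round 1: Omar 16, Sam 0, Liam 33, Yara 17, Priya 29, Noor 19. Sam eliminated.
Round 2: Omar 16, Liam 33, Yara 17, Priya 29, Noor 19. Omar eliminated.
Round 3: Liam 33, Yara 33, Priya 29, Noor 19. Noor eliminated.
Round 4: Liam 33, Yara 52, Priya 29. Priya eliminated.
Round 5: Liam 48, Yara 66. Yara has a majority (≥58).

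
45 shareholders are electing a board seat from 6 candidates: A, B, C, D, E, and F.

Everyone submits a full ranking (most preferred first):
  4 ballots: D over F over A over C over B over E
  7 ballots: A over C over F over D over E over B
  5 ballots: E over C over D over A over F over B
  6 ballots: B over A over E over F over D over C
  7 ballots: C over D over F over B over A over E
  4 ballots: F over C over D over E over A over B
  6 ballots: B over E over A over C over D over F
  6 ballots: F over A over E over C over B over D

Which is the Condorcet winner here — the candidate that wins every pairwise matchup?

A vs B: 26–19
A vs C: 29–16
A vs D: 25–20
A vs E: 30–15
A vs F: 24–21
A beats every other candidate.

A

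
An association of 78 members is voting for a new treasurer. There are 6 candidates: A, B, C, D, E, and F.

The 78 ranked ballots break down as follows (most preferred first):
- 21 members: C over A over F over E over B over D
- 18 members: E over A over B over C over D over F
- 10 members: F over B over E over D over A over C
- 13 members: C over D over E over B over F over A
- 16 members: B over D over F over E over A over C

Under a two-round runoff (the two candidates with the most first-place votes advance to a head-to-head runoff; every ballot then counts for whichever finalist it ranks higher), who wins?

E

Round 1 first-place votes: A 0, B 16, C 34, D 0, E 18, F 10. C and E advance.
Runoff: C is ranked above E on 34 ballots, E above C on 44.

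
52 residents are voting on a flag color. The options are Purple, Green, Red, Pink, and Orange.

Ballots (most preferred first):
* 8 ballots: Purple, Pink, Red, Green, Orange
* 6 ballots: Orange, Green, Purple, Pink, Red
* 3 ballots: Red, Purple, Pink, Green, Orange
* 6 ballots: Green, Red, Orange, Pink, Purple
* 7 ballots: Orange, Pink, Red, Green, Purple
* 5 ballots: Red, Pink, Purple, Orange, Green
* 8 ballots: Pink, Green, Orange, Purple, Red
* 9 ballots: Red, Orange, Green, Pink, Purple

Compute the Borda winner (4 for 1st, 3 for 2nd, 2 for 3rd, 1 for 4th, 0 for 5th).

Purple: 8×4 + 6×2 + 3×3 + 6×0 + 7×0 + 5×2 + 8×1 + 9×0 = 71
Green: 8×1 + 6×3 + 3×1 + 6×4 + 7×1 + 5×0 + 8×3 + 9×2 = 102
Red: 8×2 + 6×0 + 3×4 + 6×3 + 7×2 + 5×4 + 8×0 + 9×4 = 116
Pink: 8×3 + 6×1 + 3×2 + 6×1 + 7×3 + 5×3 + 8×4 + 9×1 = 119
Orange: 8×0 + 6×4 + 3×0 + 6×2 + 7×4 + 5×1 + 8×2 + 9×3 = 112

Pink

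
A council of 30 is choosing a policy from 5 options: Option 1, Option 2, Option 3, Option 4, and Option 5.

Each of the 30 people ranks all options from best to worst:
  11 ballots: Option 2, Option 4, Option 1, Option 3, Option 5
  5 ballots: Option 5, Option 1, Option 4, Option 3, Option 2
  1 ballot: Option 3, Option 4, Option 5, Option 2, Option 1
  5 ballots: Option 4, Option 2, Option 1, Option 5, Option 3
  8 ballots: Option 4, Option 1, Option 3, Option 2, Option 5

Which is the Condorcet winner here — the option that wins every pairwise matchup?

Option 4 vs Option 1: 25–5
Option 4 vs Option 2: 19–11
Option 4 vs Option 3: 29–1
Option 4 vs Option 5: 25–5
Option 4 beats every other option.

Option 4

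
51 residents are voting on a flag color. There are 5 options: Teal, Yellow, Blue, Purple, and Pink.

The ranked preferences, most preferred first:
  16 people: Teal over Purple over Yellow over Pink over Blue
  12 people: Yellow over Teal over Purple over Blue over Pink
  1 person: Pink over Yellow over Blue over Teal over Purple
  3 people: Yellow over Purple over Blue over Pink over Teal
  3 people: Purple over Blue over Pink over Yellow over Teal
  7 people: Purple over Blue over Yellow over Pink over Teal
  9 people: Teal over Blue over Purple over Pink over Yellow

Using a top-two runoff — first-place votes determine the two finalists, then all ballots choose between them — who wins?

Round 1 first-place votes: Teal 25, Yellow 15, Blue 0, Purple 10, Pink 1. Teal and Yellow advance.
Runoff: Teal is ranked above Yellow on 25 ballots, Yellow above Teal on 26.

Yellow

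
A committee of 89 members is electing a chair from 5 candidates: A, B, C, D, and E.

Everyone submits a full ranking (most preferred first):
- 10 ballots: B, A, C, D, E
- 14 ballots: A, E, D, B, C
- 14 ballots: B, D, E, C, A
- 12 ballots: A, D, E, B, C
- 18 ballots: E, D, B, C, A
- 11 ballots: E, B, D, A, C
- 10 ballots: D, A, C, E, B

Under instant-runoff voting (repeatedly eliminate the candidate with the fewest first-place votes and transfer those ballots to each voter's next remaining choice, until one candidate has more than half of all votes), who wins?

Round 1: A 26, B 24, C 0, D 10, E 29. C eliminated.
Round 2: A 26, B 24, D 10, E 29. D eliminated.
Round 3: A 36, B 24, E 29. B eliminated.
Round 4: A 46, E 43. A has a majority (≥45).

A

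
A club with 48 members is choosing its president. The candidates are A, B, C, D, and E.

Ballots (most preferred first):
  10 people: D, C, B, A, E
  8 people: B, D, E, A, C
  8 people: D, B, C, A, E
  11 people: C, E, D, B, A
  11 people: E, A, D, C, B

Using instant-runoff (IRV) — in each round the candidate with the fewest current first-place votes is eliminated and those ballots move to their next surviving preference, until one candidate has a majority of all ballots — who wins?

D

Round 1: A 0, B 8, C 11, D 18, E 11. A eliminated.
Round 2: B 8, C 11, D 18, E 11. B eliminated.
Round 3: C 11, D 26, E 11. D has a majority (≥25).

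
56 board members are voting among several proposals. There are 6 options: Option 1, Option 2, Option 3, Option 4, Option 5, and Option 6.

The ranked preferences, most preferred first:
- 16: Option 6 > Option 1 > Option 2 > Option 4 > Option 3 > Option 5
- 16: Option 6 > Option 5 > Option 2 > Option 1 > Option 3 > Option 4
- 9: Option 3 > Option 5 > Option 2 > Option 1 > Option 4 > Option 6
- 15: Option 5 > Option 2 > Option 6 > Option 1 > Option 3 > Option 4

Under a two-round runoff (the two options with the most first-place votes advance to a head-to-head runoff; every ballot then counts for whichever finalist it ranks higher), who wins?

Option 6

Round 1 first-place votes: Option 1 0, Option 2 0, Option 3 9, Option 4 0, Option 5 15, Option 6 32. Option 6 and Option 5 advance.
Runoff: Option 6 is ranked above Option 5 on 32 ballots, Option 5 above Option 6 on 24.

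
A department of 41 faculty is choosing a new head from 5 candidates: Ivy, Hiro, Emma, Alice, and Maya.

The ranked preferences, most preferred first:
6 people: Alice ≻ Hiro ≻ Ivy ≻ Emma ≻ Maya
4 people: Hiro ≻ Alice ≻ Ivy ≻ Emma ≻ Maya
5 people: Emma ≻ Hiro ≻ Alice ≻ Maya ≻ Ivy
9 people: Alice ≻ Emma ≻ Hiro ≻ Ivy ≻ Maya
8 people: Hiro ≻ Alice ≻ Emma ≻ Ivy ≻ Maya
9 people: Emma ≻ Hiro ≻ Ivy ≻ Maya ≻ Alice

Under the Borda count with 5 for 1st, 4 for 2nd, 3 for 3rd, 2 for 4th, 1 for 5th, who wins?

Hiro

Ivy: 6×3 + 4×3 + 5×1 + 9×2 + 8×2 + 9×3 = 96
Hiro: 6×4 + 4×5 + 5×4 + 9×3 + 8×5 + 9×4 = 167
Emma: 6×2 + 4×2 + 5×5 + 9×4 + 8×3 + 9×5 = 150
Alice: 6×5 + 4×4 + 5×3 + 9×5 + 8×4 + 9×1 = 147
Maya: 6×1 + 4×1 + 5×2 + 9×1 + 8×1 + 9×2 = 55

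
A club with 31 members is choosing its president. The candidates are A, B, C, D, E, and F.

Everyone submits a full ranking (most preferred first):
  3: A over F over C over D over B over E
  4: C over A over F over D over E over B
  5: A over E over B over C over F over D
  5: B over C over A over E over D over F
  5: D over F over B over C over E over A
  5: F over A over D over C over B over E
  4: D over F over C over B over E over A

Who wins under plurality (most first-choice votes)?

D

First-place votes: A 8, B 5, C 4, D 9, E 0, F 5.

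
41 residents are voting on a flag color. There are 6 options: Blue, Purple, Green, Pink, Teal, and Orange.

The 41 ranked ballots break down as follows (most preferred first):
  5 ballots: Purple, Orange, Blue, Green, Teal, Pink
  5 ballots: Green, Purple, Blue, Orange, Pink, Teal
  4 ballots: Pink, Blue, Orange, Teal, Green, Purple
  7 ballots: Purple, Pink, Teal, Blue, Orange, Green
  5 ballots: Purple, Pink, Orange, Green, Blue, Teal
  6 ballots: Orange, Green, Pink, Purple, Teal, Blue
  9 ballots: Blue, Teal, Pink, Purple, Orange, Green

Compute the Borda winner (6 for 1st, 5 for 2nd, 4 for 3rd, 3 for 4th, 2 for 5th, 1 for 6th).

Blue: 5×4 + 5×4 + 4×5 + 7×3 + 5×2 + 6×1 + 9×6 = 151
Purple: 5×6 + 5×5 + 4×1 + 7×6 + 5×6 + 6×3 + 9×3 = 176
Green: 5×3 + 5×6 + 4×2 + 7×1 + 5×3 + 6×5 + 9×1 = 114
Pink: 5×1 + 5×2 + 4×6 + 7×5 + 5×5 + 6×4 + 9×4 = 159
Teal: 5×2 + 5×1 + 4×3 + 7×4 + 5×1 + 6×2 + 9×5 = 117
Orange: 5×5 + 5×3 + 4×4 + 7×2 + 5×4 + 6×6 + 9×2 = 144

Purple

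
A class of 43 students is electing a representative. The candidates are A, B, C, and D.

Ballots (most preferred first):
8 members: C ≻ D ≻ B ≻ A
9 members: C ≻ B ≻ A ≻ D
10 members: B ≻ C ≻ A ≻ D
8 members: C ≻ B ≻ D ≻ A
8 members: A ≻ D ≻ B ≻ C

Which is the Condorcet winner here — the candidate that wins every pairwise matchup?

C

C vs A: 35–8
C vs B: 25–18
C vs D: 35–8
C beats every other candidate.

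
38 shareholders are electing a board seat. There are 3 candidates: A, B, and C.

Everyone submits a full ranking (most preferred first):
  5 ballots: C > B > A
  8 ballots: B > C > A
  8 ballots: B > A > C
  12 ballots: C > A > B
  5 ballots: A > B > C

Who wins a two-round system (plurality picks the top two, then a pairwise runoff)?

B

Round 1 first-place votes: A 5, B 16, C 17. C and B advance.
Runoff: C is ranked above B on 17 ballots, B above C on 21.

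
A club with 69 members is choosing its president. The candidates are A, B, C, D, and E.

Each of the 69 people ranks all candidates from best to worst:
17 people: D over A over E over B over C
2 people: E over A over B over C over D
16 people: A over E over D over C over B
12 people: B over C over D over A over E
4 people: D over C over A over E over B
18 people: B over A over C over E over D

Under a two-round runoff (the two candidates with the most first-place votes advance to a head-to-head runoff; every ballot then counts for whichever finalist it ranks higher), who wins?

D

Round 1 first-place votes: A 16, B 30, C 0, D 21, E 2. B and D advance.
Runoff: B is ranked above D on 32 ballots, D above B on 37.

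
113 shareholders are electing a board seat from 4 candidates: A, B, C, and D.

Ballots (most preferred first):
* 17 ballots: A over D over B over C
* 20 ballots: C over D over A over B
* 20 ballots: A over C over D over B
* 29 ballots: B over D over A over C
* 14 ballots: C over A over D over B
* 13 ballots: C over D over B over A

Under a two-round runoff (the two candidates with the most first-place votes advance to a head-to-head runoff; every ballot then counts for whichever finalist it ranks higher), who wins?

Round 1 first-place votes: A 37, B 29, C 47, D 0. C and A advance.
Runoff: C is ranked above A on 47 ballots, A above C on 66.

A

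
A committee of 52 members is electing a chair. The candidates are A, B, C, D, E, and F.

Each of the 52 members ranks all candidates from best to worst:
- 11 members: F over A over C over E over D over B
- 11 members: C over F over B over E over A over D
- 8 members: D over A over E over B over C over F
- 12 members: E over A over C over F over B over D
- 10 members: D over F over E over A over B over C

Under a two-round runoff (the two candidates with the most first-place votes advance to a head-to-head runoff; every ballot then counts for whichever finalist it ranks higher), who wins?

E

Round 1 first-place votes: A 0, B 0, C 11, D 18, E 12, F 11. D and E advance.
Runoff: D is ranked above E on 18 ballots, E above D on 34.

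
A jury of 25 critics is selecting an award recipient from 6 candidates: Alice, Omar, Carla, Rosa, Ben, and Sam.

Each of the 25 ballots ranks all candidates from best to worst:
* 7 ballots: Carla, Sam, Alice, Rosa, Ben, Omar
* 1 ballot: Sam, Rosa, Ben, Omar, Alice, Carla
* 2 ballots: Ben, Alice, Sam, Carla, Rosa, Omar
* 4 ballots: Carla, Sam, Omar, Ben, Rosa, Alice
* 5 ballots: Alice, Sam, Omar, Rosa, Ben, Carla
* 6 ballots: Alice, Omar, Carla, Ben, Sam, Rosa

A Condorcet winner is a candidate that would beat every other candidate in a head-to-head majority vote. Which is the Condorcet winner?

Alice

Alice vs Omar: 20–5
Alice vs Carla: 14–11
Alice vs Rosa: 20–5
Alice vs Ben: 18–7
Alice vs Sam: 13–12
Alice beats every other candidate.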